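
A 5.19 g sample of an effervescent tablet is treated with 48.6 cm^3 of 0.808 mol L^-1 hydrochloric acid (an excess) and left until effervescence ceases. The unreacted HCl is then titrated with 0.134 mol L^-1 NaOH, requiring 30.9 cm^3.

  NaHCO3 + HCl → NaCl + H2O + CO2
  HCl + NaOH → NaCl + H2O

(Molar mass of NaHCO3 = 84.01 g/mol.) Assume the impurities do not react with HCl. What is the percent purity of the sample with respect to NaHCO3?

n(HCl) added = 0.0486 × 0.808 = 0.0393 mol
n(NaOH) used in back-titration = 0.0309 × 0.134 = 4.14 × 10^-3 mol
n(HCl) left over = 4.14 × 10^-3 mol (1:1 ratio)
n(HCl) consumed by analyte = 0.0393 − 4.14 × 10^-3 = 0.0351 mol
n(NaHCO3) = 0.0351 mol (1:1 ratio)
mass of NaHCO3 = 0.0351 × 84.01 = 2.95 g
% NaHCO3 = 2.95 / 5.19 × 100 = 56.9 %

56.9 %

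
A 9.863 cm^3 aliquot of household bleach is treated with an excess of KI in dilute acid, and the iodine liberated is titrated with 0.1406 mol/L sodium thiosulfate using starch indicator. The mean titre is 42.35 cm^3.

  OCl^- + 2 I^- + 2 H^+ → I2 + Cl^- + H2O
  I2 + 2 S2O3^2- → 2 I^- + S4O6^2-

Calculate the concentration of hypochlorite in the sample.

n(S2O3^2-) = 0.04235 × 0.1406 = 5.954 × 10^-3 mol
n(I2) = n(S2O3^2-)/2 = 2.977 × 10^-3 mol
n(OCl^-) in the aliquot = 2.977 × 10^-3 mol (1:1 ratio)
[OCl^-] = 2.977 × 10^-3 / 0.009863 = 0.3019 mol/L

0.3019 mol/L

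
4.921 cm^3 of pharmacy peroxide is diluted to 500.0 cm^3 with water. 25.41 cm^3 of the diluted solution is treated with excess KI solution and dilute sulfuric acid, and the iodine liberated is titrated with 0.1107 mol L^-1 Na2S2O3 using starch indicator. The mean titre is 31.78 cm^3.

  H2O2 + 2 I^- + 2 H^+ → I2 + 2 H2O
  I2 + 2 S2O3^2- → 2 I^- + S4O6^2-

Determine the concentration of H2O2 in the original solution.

n(S2O3^2-) = 0.03178 × 0.1107 = 3.518 × 10^-3 mol
n(I2) = n(S2O3^2-)/2 = 1.759 × 10^-3 mol
n(H2O2) in the aliquot = 1.759 × 10^-3 mol (1:1 ratio)
[H2O2]_dilute = 1.759 × 10^-3 / 0.02541 = 0.06923 mol/L
[H2O2]_original = 0.06923 × 500.0/4.921 = 7.034 mol/L

7.034 mol/L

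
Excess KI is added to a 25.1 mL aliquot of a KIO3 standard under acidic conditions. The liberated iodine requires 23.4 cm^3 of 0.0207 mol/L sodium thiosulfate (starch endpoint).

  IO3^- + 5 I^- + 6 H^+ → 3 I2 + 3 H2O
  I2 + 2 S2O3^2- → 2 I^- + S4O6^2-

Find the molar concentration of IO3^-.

0.00322 mol/L

n(S2O3^2-) = 0.0234 × 0.0207 = 4.84 × 10^-4 mol
n(I2) = n(S2O3^2-)/2 = 2.42 × 10^-4 mol
From the 1:3 ratio, n(IO3^-) in the aliquot = 1/3 × 2.42 × 10^-4 = 8.07 × 10^-5 mol
[IO3^-] = 8.07 × 10^-5 / 0.0251 = 0.00322 mol/L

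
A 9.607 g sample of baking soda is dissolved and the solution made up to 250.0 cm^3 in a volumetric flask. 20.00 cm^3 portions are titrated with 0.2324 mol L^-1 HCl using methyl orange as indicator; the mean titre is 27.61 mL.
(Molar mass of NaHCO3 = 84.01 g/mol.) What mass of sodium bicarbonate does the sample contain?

6.738 g

NaHCO3 + HCl → NaCl + H2O + CO2
n(HCl) per titration = 0.02761 × 0.2324 = 6.417 × 10^-3 mol
n(NaHCO3) in each aliquot = 6.417 × 10^-3 mol (1:1 ratio)
n(NaHCO3) in the whole flask = 6.417 × 10^-3 × 250.0/20.00 = 0.08021 mol
mass of NaHCO3 = 0.08021 × 84.01 = 6.738 g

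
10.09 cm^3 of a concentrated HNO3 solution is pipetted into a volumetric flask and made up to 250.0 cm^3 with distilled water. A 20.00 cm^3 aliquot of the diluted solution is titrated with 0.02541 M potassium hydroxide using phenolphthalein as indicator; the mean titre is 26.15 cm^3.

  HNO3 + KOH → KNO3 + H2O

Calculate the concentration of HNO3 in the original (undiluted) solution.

n(KOH) = 0.02615 × 0.02541 = 6.645 × 10^-4 mol
n(HNO3) in the aliquot = 6.645 × 10^-4 mol (1:1 ratio)
[HNO3]_dilute = 6.645 × 10^-4 / 0.02000 = 0.03322 mol/L
Dilution factor = 250.0 / 10.09 = 24.78
[HNO3]_stock = 0.03322 × 24.78 = 0.8232 mol/L

0.8232 M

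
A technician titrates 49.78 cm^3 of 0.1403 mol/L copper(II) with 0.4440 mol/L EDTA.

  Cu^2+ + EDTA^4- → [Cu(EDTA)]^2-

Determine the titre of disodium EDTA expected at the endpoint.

n(Cu2+) = 0.04978 L × 0.1403 mol/L = 6.984 × 10^-3 mol
n(EDTA) = 6.984 × 10^-3 mol (1:1 stoichiometry)
V(EDTA) = 6.984 × 10^-3 mol / 0.4440 mol/L = 0.01573 L = 15.73 mL

15.73 mL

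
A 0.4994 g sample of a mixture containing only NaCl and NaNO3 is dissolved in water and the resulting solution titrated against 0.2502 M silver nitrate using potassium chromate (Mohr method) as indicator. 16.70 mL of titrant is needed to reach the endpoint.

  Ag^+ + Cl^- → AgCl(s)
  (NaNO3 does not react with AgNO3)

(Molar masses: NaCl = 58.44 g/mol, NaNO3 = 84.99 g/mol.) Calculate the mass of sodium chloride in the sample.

0.2442 g

n(AgNO3) = 0.01670 × 0.2502 = 4.178 × 10^-3 mol
Let x = n(NaCl), y = n(NaNO3).
Titrant: 1x = 4.178 × 10^-3;  mass: 58.44x + 84.99y = 0.4994
Solving, x = 4.178 × 10^-3 mol, y = 3.003 × 10^-3 mol
mass of NaCl = 4.178 × 10^-3 × 58.44 = 0.2442 g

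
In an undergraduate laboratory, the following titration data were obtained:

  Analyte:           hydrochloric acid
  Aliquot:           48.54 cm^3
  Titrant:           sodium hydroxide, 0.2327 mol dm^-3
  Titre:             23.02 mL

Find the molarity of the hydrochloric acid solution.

0.1104 mol/L

HCl + NaOH → NaCl + H2O
n(NaOH) = 0.02302 L × 0.2327 mol/L = 5.357 × 10^-3 mol
n(HCl) = 5.357 × 10^-3 mol (1:1 mole ratio)
[HCl] = 5.357 × 10^-3 mol / 0.04854 L = 0.1104 mol/L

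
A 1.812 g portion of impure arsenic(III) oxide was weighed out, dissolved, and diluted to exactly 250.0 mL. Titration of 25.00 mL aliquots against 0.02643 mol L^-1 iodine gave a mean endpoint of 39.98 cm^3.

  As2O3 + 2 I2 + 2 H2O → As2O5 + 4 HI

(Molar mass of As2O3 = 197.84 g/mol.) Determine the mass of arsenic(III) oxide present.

n(I2) per titration = 0.03998 × 0.02643 = 1.057 × 10^-3 mol
From the 1:2 ratio, n(As2O3) in each aliquot = 1/2 × 1.057 × 10^-3 = 5.283 × 10^-4 mol
n(As2O3) in the whole flask = 5.283 × 10^-4 × 250.0/25.00 = 5.283 × 10^-3 mol
mass of As2O3 = 5.283 × 10^-3 × 197.84 = 1.045 g

1.045 g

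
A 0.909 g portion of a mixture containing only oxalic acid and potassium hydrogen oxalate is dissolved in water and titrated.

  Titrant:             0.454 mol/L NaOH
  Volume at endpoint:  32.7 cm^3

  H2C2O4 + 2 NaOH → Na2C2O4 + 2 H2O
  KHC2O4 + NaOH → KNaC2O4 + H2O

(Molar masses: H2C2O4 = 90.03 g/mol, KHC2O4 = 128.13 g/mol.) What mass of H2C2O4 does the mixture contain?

0.538 g

n(NaOH) = 0.0327 × 0.454 = 0.0148 mol
Let x = n(H2C2O4), y = n(KHC2O4).
Titrant: 2x + 1y = 0.0148;  mass: 90.03x + 128.13y = 0.909
Solving, x = 5.97 × 10^-3 mol, y = 2.90 × 10^-3 mol
mass of H2C2O4 = 5.97 × 10^-3 × 90.03 = 0.538 g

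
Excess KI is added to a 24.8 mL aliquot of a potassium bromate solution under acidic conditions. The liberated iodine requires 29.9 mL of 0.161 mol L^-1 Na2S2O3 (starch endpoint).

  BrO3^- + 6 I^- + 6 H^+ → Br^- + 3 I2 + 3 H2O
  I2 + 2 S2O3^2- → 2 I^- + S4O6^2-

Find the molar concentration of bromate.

n(S2O3^2-) = 0.0299 × 0.161 = 4.81 × 10^-3 mol
n(I2) = n(S2O3^2-)/2 = 2.41 × 10^-3 mol
From the 1:3 ratio, n(BrO3^-) in the aliquot = 1/3 × 2.41 × 10^-3 = 8.02 × 10^-4 mol
[BrO3^-] = 8.02 × 10^-4 / 0.0248 = 0.0324 mol/L

0.0324 mol/L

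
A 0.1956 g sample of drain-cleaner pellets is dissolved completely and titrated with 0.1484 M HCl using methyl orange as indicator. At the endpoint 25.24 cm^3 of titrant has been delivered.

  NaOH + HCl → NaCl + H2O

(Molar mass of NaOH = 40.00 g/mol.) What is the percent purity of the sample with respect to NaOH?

n(HCl) = 0.02524 L × 0.1484 mol/L = 3.746 × 10^-3 mol
n(NaOH) = 3.746 × 10^-3 mol (1:1 ratio)
mass of NaOH = 3.746 × 10^-3 × 40.00 g/mol = 0.1498 g
% NaOH = 0.1498 / 0.1956 × 100 = 76.60 %

76.60 %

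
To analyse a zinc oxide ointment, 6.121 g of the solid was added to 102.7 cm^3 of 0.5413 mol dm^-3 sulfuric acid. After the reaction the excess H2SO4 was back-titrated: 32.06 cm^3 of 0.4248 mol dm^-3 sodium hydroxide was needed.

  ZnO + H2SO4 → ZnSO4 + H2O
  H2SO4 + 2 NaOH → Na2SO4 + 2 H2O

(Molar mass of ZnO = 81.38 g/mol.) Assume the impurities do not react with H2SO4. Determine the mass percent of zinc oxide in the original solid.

n(H2SO4) added = 0.1027 × 0.5413 = 0.05559 mol
n(NaOH) used in back-titration = 0.03206 × 0.4248 = 0.01362 mol
From the 1:2 ratio, n(H2SO4) left over = 1/2 × 0.01362 = 6.810 × 10^-3 mol
n(H2SO4) consumed by analyte = 0.05559 − 6.810 × 10^-3 = 0.04878 mol
n(ZnO) = 0.04878 mol (1:1 ratio)
mass of ZnO = 0.04878 × 81.38 = 3.970 g
% ZnO = 3.970 / 6.121 × 100 = 64.86 %

64.86 %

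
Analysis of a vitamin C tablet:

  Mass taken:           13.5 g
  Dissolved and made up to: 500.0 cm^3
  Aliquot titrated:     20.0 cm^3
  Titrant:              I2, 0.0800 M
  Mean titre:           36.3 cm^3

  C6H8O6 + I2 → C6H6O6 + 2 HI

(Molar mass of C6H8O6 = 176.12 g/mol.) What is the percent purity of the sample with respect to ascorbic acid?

94.7 %

n(I2) per titration = 0.0363 × 0.0800 = 2.90 × 10^-3 mol
n(C6H8O6) in each aliquot = 2.90 × 10^-3 mol (1:1 ratio)
n(C6H8O6) in the whole flask = 2.90 × 10^-3 × 500.0/20.0 = 0.0726 mol
mass of C6H8O6 = 0.0726 × 176.12 = 12.8 g
% C6H8O6 = 12.8 / 13.5 × 100 = 94.7 %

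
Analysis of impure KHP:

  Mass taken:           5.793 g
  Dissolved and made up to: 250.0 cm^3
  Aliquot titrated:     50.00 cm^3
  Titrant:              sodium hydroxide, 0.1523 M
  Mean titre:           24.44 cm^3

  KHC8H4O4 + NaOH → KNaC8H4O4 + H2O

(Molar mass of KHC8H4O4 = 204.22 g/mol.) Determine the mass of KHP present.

n(NaOH) per titration = 0.02444 × 0.1523 = 3.722 × 10^-3 mol
n(KHC8H4O4) in each aliquot = 3.722 × 10^-3 mol (1:1 ratio)
n(KHC8H4O4) in the whole flask = 3.722 × 10^-3 × 250.0/50.00 = 0.01861 mol
mass of KHC8H4O4 = 0.01861 × 204.22 = 3.801 g

3.801 g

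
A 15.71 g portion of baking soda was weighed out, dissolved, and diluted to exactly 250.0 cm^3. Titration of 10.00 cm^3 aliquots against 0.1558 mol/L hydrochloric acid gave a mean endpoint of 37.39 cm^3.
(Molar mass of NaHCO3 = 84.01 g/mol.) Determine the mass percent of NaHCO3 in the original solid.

NaHCO3 + HCl → NaCl + H2O + CO2
n(HCl) per titration = 0.03739 × 0.1558 = 5.825 × 10^-3 mol
n(NaHCO3) in each aliquot = 5.825 × 10^-3 mol (1:1 ratio)
n(NaHCO3) in the whole flask = 5.825 × 10^-3 × 250.0/10.00 = 0.1456 mol
mass of NaHCO3 = 0.1456 × 84.01 = 12.23 g
% NaHCO3 = 12.23 / 15.71 × 100 = 77.88 %

77.88 %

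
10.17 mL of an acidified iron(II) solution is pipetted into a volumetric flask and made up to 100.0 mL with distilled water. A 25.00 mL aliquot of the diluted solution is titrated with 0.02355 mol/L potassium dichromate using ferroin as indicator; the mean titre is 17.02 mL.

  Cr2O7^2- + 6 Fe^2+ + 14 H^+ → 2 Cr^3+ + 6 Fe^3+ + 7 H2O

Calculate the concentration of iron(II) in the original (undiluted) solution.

n(K2Cr2O7) = 0.01702 × 0.02355 = 4.008 × 10^-4 mol
From the 6:1 ratio, n(Fe2+) in the aliquot = 6/1 × 4.008 × 10^-4 = 2.405 × 10^-3 mol
[Fe2+]_dilute = 2.405 × 10^-3 / 0.02500 = 0.09620 mol/L
Dilution factor = 100.0 / 10.17 = 9.833
[Fe2+]_stock = 0.09620 × 9.833 = 0.9459 mol/L

0.9459 mol/L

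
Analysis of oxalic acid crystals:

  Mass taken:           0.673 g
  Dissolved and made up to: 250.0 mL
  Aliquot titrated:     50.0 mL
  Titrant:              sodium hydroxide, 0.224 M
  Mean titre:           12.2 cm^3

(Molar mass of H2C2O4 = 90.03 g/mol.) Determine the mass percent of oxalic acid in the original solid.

91.4 %

H2C2O4 + 2 NaOH → Na2C2O4 + 2 H2O
n(NaOH) per titration = 0.0122 × 0.224 = 2.73 × 10^-3 mol
From the 1:2 ratio, n(H2C2O4) in each aliquot = 1/2 × 2.73 × 10^-3 = 1.37 × 10^-3 mol
n(H2C2O4) in the whole flask = 1.37 × 10^-3 × 250.0/50.0 = 6.83 × 10^-3 mol
mass of H2C2O4 = 6.83 × 10^-3 × 90.03 = 0.615 g
% H2C2O4 = 0.615 / 0.673 × 100 = 91.4 %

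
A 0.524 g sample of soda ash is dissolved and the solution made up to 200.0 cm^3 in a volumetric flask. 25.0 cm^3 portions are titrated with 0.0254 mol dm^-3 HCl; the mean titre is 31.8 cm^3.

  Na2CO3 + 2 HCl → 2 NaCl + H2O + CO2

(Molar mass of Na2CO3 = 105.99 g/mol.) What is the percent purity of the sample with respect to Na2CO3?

n(HCl) per titration = 0.0318 × 0.0254 = 8.08 × 10^-4 mol
From the 1:2 ratio, n(Na2CO3) in each aliquot = 1/2 × 8.08 × 10^-4 = 4.04 × 10^-4 mol
n(Na2CO3) in the whole flask = 4.04 × 10^-4 × 200.0/25.0 = 3.23 × 10^-3 mol
mass of Na2CO3 = 3.23 × 10^-3 × 105.99 = 0.342 g
% Na2CO3 = 0.342 / 0.524 × 100 = 65.4 %

65.4 %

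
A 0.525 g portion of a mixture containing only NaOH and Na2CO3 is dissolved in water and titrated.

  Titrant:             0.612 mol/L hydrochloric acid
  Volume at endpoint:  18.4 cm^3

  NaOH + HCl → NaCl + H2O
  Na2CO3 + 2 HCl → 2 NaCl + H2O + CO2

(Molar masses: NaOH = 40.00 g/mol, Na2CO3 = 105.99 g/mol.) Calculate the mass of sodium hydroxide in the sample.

n(HCl) = 0.0184 × 0.612 = 0.0113 mol
Let x = n(NaOH), y = n(Na2CO3).
Titrant: 1x + 2y = 0.0113;  mass: 40.00x + 105.99y = 0.525
Solving, x = 5.52 × 10^-3 mol, y = 2.87 × 10^-3 mol
mass of NaOH = 5.52 × 10^-3 × 40.00 = 0.221 g

0.221 g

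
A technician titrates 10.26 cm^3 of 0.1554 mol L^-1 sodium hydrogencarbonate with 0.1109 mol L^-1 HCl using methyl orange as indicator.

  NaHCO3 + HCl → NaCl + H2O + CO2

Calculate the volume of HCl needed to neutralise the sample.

14.38 mL

n(NaHCO3) = 0.01026 L × 0.1554 mol/L = 1.594 × 10^-3 mol
n(HCl) = 1.594 × 10^-3 mol (1:1 stoichiometry)
V(HCl) = 1.594 × 10^-3 mol / 0.1109 mol/L = 0.01438 L = 14.38 mL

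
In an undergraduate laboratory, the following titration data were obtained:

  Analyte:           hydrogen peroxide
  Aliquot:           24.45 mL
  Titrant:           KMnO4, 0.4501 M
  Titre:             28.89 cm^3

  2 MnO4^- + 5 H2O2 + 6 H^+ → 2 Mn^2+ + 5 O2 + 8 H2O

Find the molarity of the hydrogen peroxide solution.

1.330 M

n(KMnO4) = 0.02889 L × 0.4501 mol/L = 0.01300 mol
From the 5:2 mole ratio, n(H2O2) = 5/2 × 0.01300 = 0.03251 mol
[H2O2] = 0.03251 mol / 0.02445 L = 1.330 mol/L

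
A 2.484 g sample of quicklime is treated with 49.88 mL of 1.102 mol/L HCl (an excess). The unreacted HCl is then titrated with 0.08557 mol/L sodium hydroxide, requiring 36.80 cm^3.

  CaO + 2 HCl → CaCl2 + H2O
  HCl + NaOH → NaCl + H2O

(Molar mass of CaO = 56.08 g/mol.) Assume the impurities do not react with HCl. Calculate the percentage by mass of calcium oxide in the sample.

n(HCl) added = 0.04988 × 1.102 = 0.05497 mol
n(NaOH) used in back-titration = 0.03680 × 0.08557 = 3.149 × 10^-3 mol
n(HCl) left over = 3.149 × 10^-3 mol (1:1 ratio)
n(HCl) consumed by analyte = 0.05497 − 3.149 × 10^-3 = 0.05182 mol
From the 1:2 ratio, n(CaO) = 1/2 × 0.05182 = 0.02591 mol
mass of CaO = 0.02591 × 56.08 = 1.453 g
% CaO = 1.453 / 2.484 × 100 = 58.49 %

58.49 %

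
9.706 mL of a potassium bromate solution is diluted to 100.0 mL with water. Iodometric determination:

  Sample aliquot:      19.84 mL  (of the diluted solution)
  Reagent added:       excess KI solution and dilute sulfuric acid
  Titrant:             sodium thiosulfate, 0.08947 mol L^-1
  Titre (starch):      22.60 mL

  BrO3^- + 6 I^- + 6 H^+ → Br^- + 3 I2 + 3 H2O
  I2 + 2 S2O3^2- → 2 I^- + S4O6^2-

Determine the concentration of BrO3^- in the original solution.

0.1750 mol/L

n(S2O3^2-) = 0.02260 × 0.08947 = 2.022 × 10^-3 mol
n(I2) = n(S2O3^2-)/2 = 1.011 × 10^-3 mol
From the 1:3 ratio, n(BrO3^-) in the aliquot = 1/3 × 1.011 × 10^-3 = 3.370 × 10^-4 mol
[BrO3^-]_dilute = 3.370 × 10^-4 / 0.01984 = 0.01699 mol/L
[BrO3^-]_original = 0.01699 × 100.0/9.706 = 0.1750 mol/L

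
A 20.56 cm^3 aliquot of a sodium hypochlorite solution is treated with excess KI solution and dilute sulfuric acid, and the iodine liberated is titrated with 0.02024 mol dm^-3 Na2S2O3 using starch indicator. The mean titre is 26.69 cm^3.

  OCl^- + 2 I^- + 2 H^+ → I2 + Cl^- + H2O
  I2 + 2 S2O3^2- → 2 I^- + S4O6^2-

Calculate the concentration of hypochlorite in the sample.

0.01314 mol/L

n(S2O3^2-) = 0.02669 × 0.02024 = 5.402 × 10^-4 mol
n(I2) = n(S2O3^2-)/2 = 2.701 × 10^-4 mol
n(OCl^-) in the aliquot = 2.701 × 10^-4 mol (1:1 ratio)
[OCl^-] = 2.701 × 10^-4 / 0.02056 = 0.01314 mol/L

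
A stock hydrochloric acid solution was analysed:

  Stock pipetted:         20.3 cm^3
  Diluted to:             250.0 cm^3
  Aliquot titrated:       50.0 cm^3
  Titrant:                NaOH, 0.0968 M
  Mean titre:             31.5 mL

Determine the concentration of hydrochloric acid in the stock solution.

0.751 M

HCl + NaOH → NaCl + H2O
n(NaOH) = 0.0315 × 0.0968 = 3.05 × 10^-3 mol
n(HCl) in the aliquot = 3.05 × 10^-3 mol (1:1 ratio)
[HCl]_dilute = 3.05 × 10^-3 / 0.0500 = 0.0610 mol/L
Dilution factor = 250.0 / 20.3 = 12.32
[HCl]_stock = 0.0610 × 12.32 = 0.751 mol/L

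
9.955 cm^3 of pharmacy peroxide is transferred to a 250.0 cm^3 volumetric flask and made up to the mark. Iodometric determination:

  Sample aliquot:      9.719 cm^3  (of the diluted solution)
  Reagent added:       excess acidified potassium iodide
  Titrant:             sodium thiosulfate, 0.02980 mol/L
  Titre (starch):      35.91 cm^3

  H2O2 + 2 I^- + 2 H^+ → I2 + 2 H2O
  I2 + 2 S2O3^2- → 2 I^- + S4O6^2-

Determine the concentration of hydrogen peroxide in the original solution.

1.383 mol/L

n(S2O3^2-) = 0.03591 × 0.02980 = 1.070 × 10^-3 mol
n(I2) = n(S2O3^2-)/2 = 5.351 × 10^-4 mol
n(H2O2) in the aliquot = 5.351 × 10^-4 mol (1:1 ratio)
[H2O2]_dilute = 5.351 × 10^-4 / 0.009719 = 0.05505 mol/L
[H2O2]_original = 0.05505 × 250.0/9.955 = 1.383 mol/L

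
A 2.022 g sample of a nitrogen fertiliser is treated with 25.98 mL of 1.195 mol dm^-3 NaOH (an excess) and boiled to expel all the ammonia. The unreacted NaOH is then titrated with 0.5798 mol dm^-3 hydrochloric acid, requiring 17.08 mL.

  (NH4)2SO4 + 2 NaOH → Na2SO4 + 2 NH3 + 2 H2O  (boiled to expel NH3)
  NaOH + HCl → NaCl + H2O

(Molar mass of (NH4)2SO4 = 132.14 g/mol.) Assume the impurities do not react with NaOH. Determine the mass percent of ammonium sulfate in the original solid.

n(NaOH) added = 0.02598 × 1.195 = 0.03105 mol
n(HCl) used in back-titration = 0.01708 × 0.5798 = 9.903 × 10^-3 mol
n(NaOH) left over = 9.903 × 10^-3 mol (1:1 ratio)
n(NaOH) consumed by analyte = 0.03105 − 9.903 × 10^-3 = 0.02114 mol
From the 1:2 ratio, n((NH4)2SO4) = 1/2 × 0.02114 = 0.01057 mol
mass of (NH4)2SO4 = 0.01057 × 132.14 = 1.397 g
% (NH4)2SO4 = 1.397 / 2.022 × 100 = 69.09 %

69.09 %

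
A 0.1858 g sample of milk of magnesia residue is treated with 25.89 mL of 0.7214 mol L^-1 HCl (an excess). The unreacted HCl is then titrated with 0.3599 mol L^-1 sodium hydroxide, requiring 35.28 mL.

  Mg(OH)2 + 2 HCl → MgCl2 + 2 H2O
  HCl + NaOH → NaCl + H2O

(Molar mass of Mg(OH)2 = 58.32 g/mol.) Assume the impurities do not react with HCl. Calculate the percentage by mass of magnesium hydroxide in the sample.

n(HCl) added = 0.02589 × 0.7214 = 0.01868 mol
n(NaOH) used in back-titration = 0.03528 × 0.3599 = 0.01270 mol
n(HCl) left over = 0.01270 mol (1:1 ratio)
n(HCl) consumed by analyte = 0.01868 − 0.01270 = 5.980 × 10^-3 mol
From the 1:2 ratio, n(Mg(OH)2) = 1/2 × 5.980 × 10^-3 = 2.990 × 10^-3 mol
mass of Mg(OH)2 = 2.990 × 10^-3 × 58.32 = 0.1744 g
% Mg(OH)2 = 0.1744 / 0.1858 × 100 = 93.85 %

93.85 %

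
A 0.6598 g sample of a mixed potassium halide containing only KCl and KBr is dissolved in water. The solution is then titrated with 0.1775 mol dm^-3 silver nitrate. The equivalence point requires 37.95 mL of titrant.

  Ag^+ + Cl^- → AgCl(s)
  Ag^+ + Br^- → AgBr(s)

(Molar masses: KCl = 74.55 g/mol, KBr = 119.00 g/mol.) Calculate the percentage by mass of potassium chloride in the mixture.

n(AgNO3) = 0.03795 × 0.1775 = 6.736 × 10^-3 mol
Let x = n(KCl), y = n(KBr).
Titrant: 1x + 1y = 6.736 × 10^-3;  mass: 74.55x + 119.00y = 0.6598
Solving, x = 3.190 × 10^-3 mol, y = 3.546 × 10^-3 mol
mass of KCl = 3.190 × 10^-3 × 74.55 = 0.2378 g
% KCl = 0.2378 / 0.6598 × 100 = 36.04 %

36.04 %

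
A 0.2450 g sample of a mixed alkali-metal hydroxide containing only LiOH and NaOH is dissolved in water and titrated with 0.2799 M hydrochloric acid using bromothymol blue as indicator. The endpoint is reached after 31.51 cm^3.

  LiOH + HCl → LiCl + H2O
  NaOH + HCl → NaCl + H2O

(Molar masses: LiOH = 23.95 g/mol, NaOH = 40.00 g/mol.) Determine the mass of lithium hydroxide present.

n(HCl) = 0.03151 × 0.2799 = 8.820 × 10^-3 mol
Let x = n(LiOH), y = n(NaOH).
Titrant: 1x + 1y = 8.820 × 10^-3;  mass: 23.95x + 40.00y = 0.2450
Solving, x = 6.716 × 10^-3 mol, y = 2.104 × 10^-3 mol
mass of LiOH = 6.716 × 10^-3 × 23.95 = 0.1608 g

0.1608 g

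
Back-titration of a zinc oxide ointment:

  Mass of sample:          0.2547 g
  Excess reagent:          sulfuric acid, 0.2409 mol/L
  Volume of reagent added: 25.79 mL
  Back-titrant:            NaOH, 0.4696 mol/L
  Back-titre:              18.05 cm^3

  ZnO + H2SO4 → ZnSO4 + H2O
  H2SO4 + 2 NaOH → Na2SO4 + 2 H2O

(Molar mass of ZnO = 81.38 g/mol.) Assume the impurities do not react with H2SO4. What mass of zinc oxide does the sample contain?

0.1607 g

n(H2SO4) added = 0.02579 × 0.2409 = 6.213 × 10^-3 mol
n(NaOH) used in back-titration = 0.01805 × 0.4696 = 8.476 × 10^-3 mol
From the 1:2 ratio, n(H2SO4) left over = 1/2 × 8.476 × 10^-3 = 4.238 × 10^-3 mol
n(H2SO4) consumed by analyte = 6.213 × 10^-3 − 4.238 × 10^-3 = 1.975 × 10^-3 mol
n(ZnO) = 1.975 × 10^-3 mol (1:1 ratio)
mass of ZnO = 1.975 × 10^-3 × 81.38 = 0.1607 g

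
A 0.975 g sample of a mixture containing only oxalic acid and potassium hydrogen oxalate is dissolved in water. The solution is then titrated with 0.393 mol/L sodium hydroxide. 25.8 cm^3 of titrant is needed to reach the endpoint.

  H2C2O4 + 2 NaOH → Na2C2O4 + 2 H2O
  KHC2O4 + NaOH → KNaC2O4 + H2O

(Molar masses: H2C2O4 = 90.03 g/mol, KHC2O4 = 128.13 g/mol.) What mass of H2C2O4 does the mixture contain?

n(NaOH) = 0.0258 × 0.393 = 0.0101 mol
Let x = n(H2C2O4), y = n(KHC2O4).
Titrant: 2x + 1y = 0.0101;  mass: 90.03x + 128.13y = 0.975
Solving, x = 1.95 × 10^-3 mol, y = 6.24 × 10^-3 mol
mass of H2C2O4 = 1.95 × 10^-3 × 90.03 = 0.176 g

0.176 g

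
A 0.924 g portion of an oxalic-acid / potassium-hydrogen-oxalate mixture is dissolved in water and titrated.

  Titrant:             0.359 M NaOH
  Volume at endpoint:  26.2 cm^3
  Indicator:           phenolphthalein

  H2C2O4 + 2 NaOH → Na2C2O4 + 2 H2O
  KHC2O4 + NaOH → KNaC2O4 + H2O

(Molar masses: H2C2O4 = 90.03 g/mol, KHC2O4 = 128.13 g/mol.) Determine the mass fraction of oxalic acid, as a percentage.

n(NaOH) = 0.0262 × 0.359 = 9.41 × 10^-3 mol
Let x = n(H2C2O4), y = n(KHC2O4).
Titrant: 2x + 1y = 9.41 × 10^-3;  mass: 90.03x + 128.13y = 0.924
Solving, x = 1.69 × 10^-3 mol, y = 6.02 × 10^-3 mol
mass of H2C2O4 = 1.69 × 10^-3 × 90.03 = 0.152 g
% H2C2O4 = 0.152 / 0.924 × 100 = 16.5 %

16.5 %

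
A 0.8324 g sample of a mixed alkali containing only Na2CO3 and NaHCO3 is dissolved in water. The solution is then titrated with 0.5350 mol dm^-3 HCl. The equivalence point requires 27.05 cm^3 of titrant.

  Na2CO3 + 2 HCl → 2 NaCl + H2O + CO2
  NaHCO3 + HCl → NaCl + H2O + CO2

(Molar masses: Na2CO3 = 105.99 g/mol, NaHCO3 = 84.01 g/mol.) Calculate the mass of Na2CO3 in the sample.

n(HCl) = 0.02705 × 0.5350 = 0.01447 mol
Let x = n(Na2CO3), y = n(NaHCO3).
Titrant: 2x + 1y = 0.01447;  mass: 105.99x + 84.01y = 0.8324
Solving, x = 6.180 × 10^-3 mol, y = 2.111 × 10^-3 mol
mass of Na2CO3 = 6.180 × 10^-3 × 105.99 = 0.6551 g

0.6551 g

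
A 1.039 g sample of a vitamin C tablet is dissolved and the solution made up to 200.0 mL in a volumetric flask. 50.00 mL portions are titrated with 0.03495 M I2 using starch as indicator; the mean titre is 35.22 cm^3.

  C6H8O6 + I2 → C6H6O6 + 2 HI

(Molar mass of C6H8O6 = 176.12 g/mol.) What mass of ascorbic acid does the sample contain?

n(I2) per titration = 0.03522 × 0.03495 = 1.231 × 10^-3 mol
n(C6H8O6) in each aliquot = 1.231 × 10^-3 mol (1:1 ratio)
n(C6H8O6) in the whole flask = 1.231 × 10^-3 × 200.0/50.00 = 4.924 × 10^-3 mol
mass of C6H8O6 = 4.924 × 10^-3 × 176.12 = 0.8672 g

0.8672 g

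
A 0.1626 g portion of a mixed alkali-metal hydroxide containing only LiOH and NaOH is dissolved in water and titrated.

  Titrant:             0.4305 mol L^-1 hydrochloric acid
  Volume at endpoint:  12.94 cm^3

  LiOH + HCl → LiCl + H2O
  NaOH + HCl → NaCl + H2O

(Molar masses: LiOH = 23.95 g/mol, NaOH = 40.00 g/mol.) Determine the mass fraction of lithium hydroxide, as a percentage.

55.27 %

n(HCl) = 0.01294 × 0.4305 = 5.571 × 10^-3 mol
Let x = n(LiOH), y = n(NaOH).
Titrant: 1x + 1y = 5.571 × 10^-3;  mass: 23.95x + 40.00y = 0.1626
Solving, x = 3.752 × 10^-3 mol, y = 1.818 × 10^-3 mol
mass of LiOH = 3.752 × 10^-3 × 23.95 = 0.08987 g
% LiOH = 0.08987 / 0.1626 × 100 = 55.27 %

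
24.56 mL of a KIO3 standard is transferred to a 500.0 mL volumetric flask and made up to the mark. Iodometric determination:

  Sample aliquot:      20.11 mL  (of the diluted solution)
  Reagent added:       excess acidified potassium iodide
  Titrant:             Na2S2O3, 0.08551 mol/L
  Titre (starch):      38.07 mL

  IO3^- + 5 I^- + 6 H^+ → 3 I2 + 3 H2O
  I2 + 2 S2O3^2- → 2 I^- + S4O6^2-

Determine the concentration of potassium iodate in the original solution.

0.5493 mol/L

n(S2O3^2-) = 0.03807 × 0.08551 = 3.255 × 10^-3 mol
n(I2) = n(S2O3^2-)/2 = 1.628 × 10^-3 mol
From the 1:3 ratio, n(IO3^-) in the aliquot = 1/3 × 1.628 × 10^-3 = 5.426 × 10^-4 mol
[IO3^-]_dilute = 5.426 × 10^-4 / 0.02011 = 0.02698 mol/L
[IO3^-]_original = 0.02698 × 500.0/24.56 = 0.5493 mol/L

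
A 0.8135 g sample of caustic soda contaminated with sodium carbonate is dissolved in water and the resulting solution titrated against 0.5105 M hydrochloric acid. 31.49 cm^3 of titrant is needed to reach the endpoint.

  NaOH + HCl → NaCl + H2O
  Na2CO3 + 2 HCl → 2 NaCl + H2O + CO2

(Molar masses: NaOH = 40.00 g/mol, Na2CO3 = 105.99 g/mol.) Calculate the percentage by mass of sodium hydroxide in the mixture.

14.54 %

n(HCl) = 0.03149 × 0.5105 = 0.01608 mol
Let x = n(NaOH), y = n(Na2CO3).
Titrant: 1x + 2y = 0.01608;  mass: 40.00x + 105.99y = 0.8135
Solving, x = 2.957 × 10^-3 mol, y = 6.559 × 10^-3 mol
mass of NaOH = 2.957 × 10^-3 × 40.00 = 0.1183 g
% NaOH = 0.1183 / 0.8135 × 100 = 14.54 %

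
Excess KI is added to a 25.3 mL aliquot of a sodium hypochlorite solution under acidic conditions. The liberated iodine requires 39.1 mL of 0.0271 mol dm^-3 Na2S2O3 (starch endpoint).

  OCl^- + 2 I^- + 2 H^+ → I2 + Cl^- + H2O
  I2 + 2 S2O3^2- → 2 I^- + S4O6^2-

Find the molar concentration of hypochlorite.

n(S2O3^2-) = 0.0391 × 0.0271 = 1.06 × 10^-3 mol
n(I2) = n(S2O3^2-)/2 = 5.30 × 10^-4 mol
n(OCl^-) in the aliquot = 5.30 × 10^-4 mol (1:1 ratio)
[OCl^-] = 5.30 × 10^-4 / 0.0253 = 0.0209 mol/L

0.0209 mol/L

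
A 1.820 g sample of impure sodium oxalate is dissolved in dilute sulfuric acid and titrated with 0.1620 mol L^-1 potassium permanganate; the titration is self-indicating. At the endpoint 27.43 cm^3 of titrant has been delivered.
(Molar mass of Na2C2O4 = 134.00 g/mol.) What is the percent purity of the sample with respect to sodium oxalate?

81.79 %

2 MnO4^- + 5 C2O4^2- + 16 H^+ → 2 Mn^2+ + 10 CO2 + 8 H2O
n(KMnO4) = 0.02743 L × 0.1620 mol/L = 4.444 × 10^-3 mol
From the 5:2 ratio, n(Na2C2O4) = 5/2 × 4.444 × 10^-3 = 0.01111 mol
mass of Na2C2O4 = 0.01111 × 134.00 g/mol = 1.489 g
% Na2C2O4 = 1.489 / 1.820 × 100 = 81.79 %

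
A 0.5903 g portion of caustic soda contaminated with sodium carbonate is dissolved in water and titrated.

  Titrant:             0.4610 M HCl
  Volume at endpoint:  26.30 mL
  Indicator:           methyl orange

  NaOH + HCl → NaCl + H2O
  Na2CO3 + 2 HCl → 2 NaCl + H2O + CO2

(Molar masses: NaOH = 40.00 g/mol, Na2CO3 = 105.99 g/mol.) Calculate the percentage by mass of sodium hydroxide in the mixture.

n(HCl) = 0.02630 × 0.4610 = 0.01212 mol
Let x = n(NaOH), y = n(Na2CO3).
Titrant: 1x + 2y = 0.01212;  mass: 40.00x + 105.99y = 0.5903
Solving, x = 4.019 × 10^-3 mol, y = 4.053 × 10^-3 mol
mass of NaOH = 4.019 × 10^-3 × 40.00 = 0.1608 g
% NaOH = 0.1608 / 0.5903 × 100 = 27.23 %

27.23 %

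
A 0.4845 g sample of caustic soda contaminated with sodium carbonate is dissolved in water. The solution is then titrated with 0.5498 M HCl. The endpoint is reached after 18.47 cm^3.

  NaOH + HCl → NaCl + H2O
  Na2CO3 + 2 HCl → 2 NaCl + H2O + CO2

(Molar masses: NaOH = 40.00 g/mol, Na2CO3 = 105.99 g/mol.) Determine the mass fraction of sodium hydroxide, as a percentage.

n(HCl) = 0.01847 × 0.5498 = 0.01015 mol
Let x = n(NaOH), y = n(Na2CO3).
Titrant: 1x + 2y = 0.01015;  mass: 40.00x + 105.99y = 0.4845
Solving, x = 4.129 × 10^-3 mol, y = 3.013 × 10^-3 mol
mass of NaOH = 4.129 × 10^-3 × 40.00 = 0.1652 g
% NaOH = 0.1652 / 0.4845 × 100 = 34.09 %

34.09 %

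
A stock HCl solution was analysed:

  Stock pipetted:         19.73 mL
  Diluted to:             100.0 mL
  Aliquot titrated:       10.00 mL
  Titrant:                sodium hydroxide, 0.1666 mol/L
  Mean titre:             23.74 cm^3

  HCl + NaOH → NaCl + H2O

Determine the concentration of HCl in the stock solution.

2.005 mol/L

n(NaOH) = 0.02374 × 0.1666 = 3.955 × 10^-3 mol
n(HCl) in the aliquot = 3.955 × 10^-3 mol (1:1 ratio)
[HCl]_dilute = 3.955 × 10^-3 / 0.01000 = 0.3955 mol/L
Dilution factor = 100.0 / 19.73 = 5.068
[HCl]_stock = 0.3955 × 5.068 = 2.005 mol/L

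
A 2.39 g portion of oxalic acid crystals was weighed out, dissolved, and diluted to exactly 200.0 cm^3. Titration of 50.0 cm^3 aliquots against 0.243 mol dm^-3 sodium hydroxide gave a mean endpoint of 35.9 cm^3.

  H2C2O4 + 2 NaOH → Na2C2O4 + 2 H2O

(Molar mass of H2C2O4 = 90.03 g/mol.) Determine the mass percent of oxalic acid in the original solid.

65.7 %

n(NaOH) per titration = 0.0359 × 0.243 = 8.72 × 10^-3 mol
From the 1:2 ratio, n(H2C2O4) in each aliquot = 1/2 × 8.72 × 10^-3 = 4.36 × 10^-3 mol
n(H2C2O4) in the whole flask = 4.36 × 10^-3 × 200.0/50.0 = 0.0174 mol
mass of H2C2O4 = 0.0174 × 90.03 = 1.57 g
% H2C2O4 = 1.57 / 2.39 × 100 = 65.7 %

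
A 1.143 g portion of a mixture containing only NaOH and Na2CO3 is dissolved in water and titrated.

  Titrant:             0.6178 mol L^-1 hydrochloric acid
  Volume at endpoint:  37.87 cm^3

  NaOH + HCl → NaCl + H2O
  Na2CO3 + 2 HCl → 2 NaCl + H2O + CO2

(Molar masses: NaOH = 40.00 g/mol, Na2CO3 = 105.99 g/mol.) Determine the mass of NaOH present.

n(HCl) = 0.03787 × 0.6178 = 0.02340 mol
Let x = n(NaOH), y = n(Na2CO3).
Titrant: 1x + 2y = 0.02340;  mass: 40.00x + 105.99y = 1.143
Solving, x = 7.455 × 10^-3 mol, y = 7.971 × 10^-3 mol
mass of NaOH = 7.455 × 10^-3 × 40.00 = 0.2982 g

0.2982 g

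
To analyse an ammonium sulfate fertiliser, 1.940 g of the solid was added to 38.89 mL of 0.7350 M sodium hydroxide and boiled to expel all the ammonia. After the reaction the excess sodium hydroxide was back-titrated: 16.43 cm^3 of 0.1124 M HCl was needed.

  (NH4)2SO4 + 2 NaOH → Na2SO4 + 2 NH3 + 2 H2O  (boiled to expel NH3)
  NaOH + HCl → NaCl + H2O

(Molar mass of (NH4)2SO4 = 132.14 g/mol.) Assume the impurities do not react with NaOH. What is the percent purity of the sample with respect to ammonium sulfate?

n(NaOH) added = 0.03889 × 0.7350 = 0.02858 mol
n(HCl) used in back-titration = 0.01643 × 0.1124 = 1.847 × 10^-3 mol
n(NaOH) left over = 1.847 × 10^-3 mol (1:1 ratio)
n(NaOH) consumed by analyte = 0.02858 − 1.847 × 10^-3 = 0.02674 mol
From the 1:2 ratio, n((NH4)2SO4) = 1/2 × 0.02674 = 0.01337 mol
mass of (NH4)2SO4 = 0.01337 × 132.14 = 1.767 g
% (NH4)2SO4 = 1.767 / 1.940 × 100 = 91.06 %

91.06 %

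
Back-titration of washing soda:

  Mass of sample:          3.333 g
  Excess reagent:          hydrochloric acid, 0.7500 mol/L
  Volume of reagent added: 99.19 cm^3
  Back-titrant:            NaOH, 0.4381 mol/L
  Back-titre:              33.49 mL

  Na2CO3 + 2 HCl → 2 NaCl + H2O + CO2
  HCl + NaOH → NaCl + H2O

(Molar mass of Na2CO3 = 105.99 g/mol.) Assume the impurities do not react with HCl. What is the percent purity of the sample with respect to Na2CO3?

n(HCl) added = 0.09919 × 0.7500 = 0.07439 mol
n(NaOH) used in back-titration = 0.03349 × 0.4381 = 0.01467 mol
n(HCl) left over = 0.01467 mol (1:1 ratio)
n(HCl) consumed by analyte = 0.07439 − 0.01467 = 0.05972 mol
From the 1:2 ratio, n(Na2CO3) = 1/2 × 0.05972 = 0.02986 mol
mass of Na2CO3 = 0.02986 × 105.99 = 3.165 g
% Na2CO3 = 3.165 / 3.333 × 100 = 94.96 %

94.96 %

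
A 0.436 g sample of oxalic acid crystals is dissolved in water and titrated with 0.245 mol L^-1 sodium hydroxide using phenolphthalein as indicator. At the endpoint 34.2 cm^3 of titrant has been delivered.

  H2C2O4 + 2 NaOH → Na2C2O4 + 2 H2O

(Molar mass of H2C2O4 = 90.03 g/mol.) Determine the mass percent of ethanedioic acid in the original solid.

n(NaOH) = 0.0342 L × 0.245 mol/L = 8.38 × 10^-3 mol
From the 1:2 ratio, n(H2C2O4) = 1/2 × 8.38 × 10^-3 = 4.19 × 10^-3 mol
mass of H2C2O4 = 4.19 × 10^-3 × 90.03 g/mol = 0.377 g
% H2C2O4 = 0.377 / 0.436 × 100 = 86.5 %

86.5 %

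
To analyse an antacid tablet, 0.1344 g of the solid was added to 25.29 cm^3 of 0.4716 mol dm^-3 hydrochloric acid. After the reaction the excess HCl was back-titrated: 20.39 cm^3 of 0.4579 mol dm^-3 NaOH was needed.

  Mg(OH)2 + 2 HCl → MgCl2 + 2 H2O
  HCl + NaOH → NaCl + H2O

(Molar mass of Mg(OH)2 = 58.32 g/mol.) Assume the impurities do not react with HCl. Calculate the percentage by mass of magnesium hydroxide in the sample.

n(HCl) added = 0.02529 × 0.4716 = 0.01193 mol
n(NaOH) used in back-titration = 0.02039 × 0.4579 = 9.337 × 10^-3 mol
n(HCl) left over = 9.337 × 10^-3 mol (1:1 ratio)
n(HCl) consumed by analyte = 0.01193 − 9.337 × 10^-3 = 2.590 × 10^-3 mol
From the 1:2 ratio, n(Mg(OH)2) = 1/2 × 2.590 × 10^-3 = 1.295 × 10^-3 mol
mass of Mg(OH)2 = 1.295 × 10^-3 × 58.32 = 0.07553 g
% Mg(OH)2 = 0.07553 / 0.1344 × 100 = 56.20 %

56.20 %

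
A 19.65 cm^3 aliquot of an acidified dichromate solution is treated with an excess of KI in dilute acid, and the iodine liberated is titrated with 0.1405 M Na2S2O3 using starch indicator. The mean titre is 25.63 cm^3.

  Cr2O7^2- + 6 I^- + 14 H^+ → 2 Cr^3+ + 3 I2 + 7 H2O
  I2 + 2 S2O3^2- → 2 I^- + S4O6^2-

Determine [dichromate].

0.03054 M

n(S2O3^2-) = 0.02563 × 0.1405 = 3.601 × 10^-3 mol
n(I2) = n(S2O3^2-)/2 = 1.801 × 10^-3 mol
From the 1:3 ratio, n(Cr2O7^2-) in the aliquot = 1/3 × 1.801 × 10^-3 = 6.002 × 10^-4 mol
[Cr2O7^2-] = 6.002 × 10^-4 / 0.01965 = 0.03054 mol/L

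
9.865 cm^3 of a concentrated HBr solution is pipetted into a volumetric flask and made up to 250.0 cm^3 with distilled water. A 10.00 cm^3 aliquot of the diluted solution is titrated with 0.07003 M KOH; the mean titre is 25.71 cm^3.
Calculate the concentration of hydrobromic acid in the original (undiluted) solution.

4.563 M

HBr + KOH → KBr + H2O
n(KOH) = 0.02571 × 0.07003 = 1.800 × 10^-3 mol
n(HBr) in the aliquot = 1.800 × 10^-3 mol (1:1 ratio)
[HBr]_dilute = 1.800 × 10^-3 / 0.01000 = 0.1800 mol/L
Dilution factor = 250.0 / 9.865 = 25.34
[HBr]_stock = 0.1800 × 25.34 = 4.563 mol/L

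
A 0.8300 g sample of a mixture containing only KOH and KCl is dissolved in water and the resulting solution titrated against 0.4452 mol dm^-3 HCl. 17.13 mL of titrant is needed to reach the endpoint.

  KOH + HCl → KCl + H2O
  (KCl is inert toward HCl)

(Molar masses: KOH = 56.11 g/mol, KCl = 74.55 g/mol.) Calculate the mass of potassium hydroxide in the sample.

0.4279 g

n(HCl) = 0.01713 × 0.4452 = 7.626 × 10^-3 mol
Let x = n(KOH), y = n(KCl).
Titrant: 1x = 7.626 × 10^-3;  mass: 56.11x + 74.55y = 0.8300
Solving, x = 7.626 × 10^-3 mol, y = 5.394 × 10^-3 mol
mass of KOH = 7.626 × 10^-3 × 56.11 = 0.4279 g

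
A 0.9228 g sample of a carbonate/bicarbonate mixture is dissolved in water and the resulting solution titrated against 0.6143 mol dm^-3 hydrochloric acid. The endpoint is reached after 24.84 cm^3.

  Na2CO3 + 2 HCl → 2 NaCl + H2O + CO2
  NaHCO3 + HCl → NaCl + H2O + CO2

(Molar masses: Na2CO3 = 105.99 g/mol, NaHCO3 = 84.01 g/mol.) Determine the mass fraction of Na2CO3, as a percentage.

66.50 %

n(HCl) = 0.02484 × 0.6143 = 0.01526 mol
Let x = n(Na2CO3), y = n(NaHCO3).
Titrant: 2x + 1y = 0.01526;  mass: 105.99x + 84.01y = 0.9228
Solving, x = 5.790 × 10^-3 mol, y = 3.680 × 10^-3 mol
mass of Na2CO3 = 5.790 × 10^-3 × 105.99 = 0.6136 g
% Na2CO3 = 0.6136 / 0.9228 × 100 = 66.50 %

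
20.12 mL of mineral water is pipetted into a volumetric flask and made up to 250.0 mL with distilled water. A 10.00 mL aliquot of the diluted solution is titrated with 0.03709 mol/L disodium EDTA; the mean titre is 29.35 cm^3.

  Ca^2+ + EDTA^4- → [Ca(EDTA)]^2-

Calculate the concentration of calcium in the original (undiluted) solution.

1.353 mol/L

n(EDTA) = 0.02935 × 0.03709 = 1.089 × 10^-3 mol
n(Ca2+) in the aliquot = 1.089 × 10^-3 mol (1:1 ratio)
[Ca2+]_dilute = 1.089 × 10^-3 / 0.01000 = 0.1089 mol/L
Dilution factor = 250.0 / 20.12 = 12.43
[Ca2+]_stock = 0.1089 × 12.43 = 1.353 mol/L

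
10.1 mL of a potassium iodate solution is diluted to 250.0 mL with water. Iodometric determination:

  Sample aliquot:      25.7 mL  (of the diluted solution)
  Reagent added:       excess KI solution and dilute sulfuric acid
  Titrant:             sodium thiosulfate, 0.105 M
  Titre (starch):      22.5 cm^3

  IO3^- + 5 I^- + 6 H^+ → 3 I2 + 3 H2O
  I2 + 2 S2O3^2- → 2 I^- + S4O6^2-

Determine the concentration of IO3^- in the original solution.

n(S2O3^2-) = 0.0225 × 0.105 = 2.36 × 10^-3 mol
n(I2) = n(S2O3^2-)/2 = 1.18 × 10^-3 mol
From the 1:3 ratio, n(IO3^-) in the aliquot = 1/3 × 1.18 × 10^-3 = 3.94 × 10^-4 mol
[IO3^-]_dilute = 3.94 × 10^-4 / 0.0257 = 0.0153 mol/L
[IO3^-]_original = 0.0153 × 250.0/10.1 = 0.379 mol/L

0.379 M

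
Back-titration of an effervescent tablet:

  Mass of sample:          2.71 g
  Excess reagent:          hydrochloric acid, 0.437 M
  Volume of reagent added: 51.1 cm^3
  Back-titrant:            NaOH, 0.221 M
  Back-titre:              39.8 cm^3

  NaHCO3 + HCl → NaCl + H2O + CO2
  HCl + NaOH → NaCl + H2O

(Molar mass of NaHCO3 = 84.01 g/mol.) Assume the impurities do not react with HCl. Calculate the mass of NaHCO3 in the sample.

1.14 g

n(HCl) added = 0.0511 × 0.437 = 0.0223 mol
n(NaOH) used in back-titration = 0.0398 × 0.221 = 8.80 × 10^-3 mol
n(HCl) left over = 8.80 × 10^-3 mol (1:1 ratio)
n(HCl) consumed by analyte = 0.0223 − 8.80 × 10^-3 = 0.0135 mol
n(NaHCO3) = 0.0135 mol (1:1 ratio)
mass of NaHCO3 = 0.0135 × 84.01 = 1.14 g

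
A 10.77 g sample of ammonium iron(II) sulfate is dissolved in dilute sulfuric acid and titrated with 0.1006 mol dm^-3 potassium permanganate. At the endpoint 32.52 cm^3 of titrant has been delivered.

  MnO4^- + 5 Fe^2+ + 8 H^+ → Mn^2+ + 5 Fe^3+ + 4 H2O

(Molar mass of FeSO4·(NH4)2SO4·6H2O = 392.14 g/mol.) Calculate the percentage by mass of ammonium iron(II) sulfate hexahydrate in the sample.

n(KMnO4) = 0.03252 L × 0.1006 mol/L = 3.272 × 10^-3 mol
From the 5:1 ratio, n(FeSO4·(NH4)2SO4·6H2O) = 5/1 × 3.272 × 10^-3 = 0.01636 mol
mass of FeSO4·(NH4)2SO4·6H2O = 0.01636 × 392.14 g/mol = 6.414 g
% FeSO4·(NH4)2SO4·6H2O = 6.414 / 10.77 × 100 = 59.56 %

59.56 %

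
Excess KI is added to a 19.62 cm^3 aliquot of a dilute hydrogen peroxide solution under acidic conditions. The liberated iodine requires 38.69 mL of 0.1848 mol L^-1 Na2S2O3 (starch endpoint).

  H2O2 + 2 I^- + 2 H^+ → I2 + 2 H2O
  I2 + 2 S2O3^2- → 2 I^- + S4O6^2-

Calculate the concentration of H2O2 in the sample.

0.1822 mol/L

n(S2O3^2-) = 0.03869 × 0.1848 = 7.150 × 10^-3 mol
n(I2) = n(S2O3^2-)/2 = 3.575 × 10^-3 mol
n(H2O2) in the aliquot = 3.575 × 10^-3 mol (1:1 ratio)
[H2O2] = 3.575 × 10^-3 / 0.01962 = 0.1822 mol/L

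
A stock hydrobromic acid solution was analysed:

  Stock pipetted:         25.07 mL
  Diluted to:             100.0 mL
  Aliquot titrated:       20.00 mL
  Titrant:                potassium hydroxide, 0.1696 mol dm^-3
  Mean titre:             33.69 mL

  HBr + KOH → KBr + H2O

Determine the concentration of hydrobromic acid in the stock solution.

1.140 mol/L

n(KOH) = 0.03369 × 0.1696 = 5.714 × 10^-3 mol
n(HBr) in the aliquot = 5.714 × 10^-3 mol (1:1 ratio)
[HBr]_dilute = 5.714 × 10^-3 / 0.02000 = 0.2857 mol/L
Dilution factor = 100.0 / 25.07 = 3.989
[HBr]_stock = 0.2857 × 3.989 = 1.140 mol/L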